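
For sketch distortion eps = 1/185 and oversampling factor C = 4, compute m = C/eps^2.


1/eps = 185.
(1/eps)^2 = 34225.
m = 4*34225 = 136900.

136900


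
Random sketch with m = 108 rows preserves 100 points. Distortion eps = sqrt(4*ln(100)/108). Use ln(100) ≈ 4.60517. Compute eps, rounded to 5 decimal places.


ln(100) ≈ 4.60517.
4*ln(N)/m ≈ 4*4.60517/108 ≈ 0.17056185.
eps = sqrt(0.17056185) ≈ 0.4129913 ≈ 0.41299.

0.41299


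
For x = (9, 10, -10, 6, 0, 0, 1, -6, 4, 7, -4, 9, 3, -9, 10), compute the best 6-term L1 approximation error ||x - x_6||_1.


Sorted |x_i| descending: [10, 10, 10, 9, 9, 9, 7, 6, 6, 4, 4, 3, 1, 0, 0]
Keep top 6: [10, 10, 10, 9, 9, 9]
Tail entries: [7, 6, 6, 4, 4, 3, 1, 0, 0]
L1 error = sum of tail = 31.

31


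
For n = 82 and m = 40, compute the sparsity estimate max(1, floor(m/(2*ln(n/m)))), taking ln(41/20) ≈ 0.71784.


n/m = 82/40 = 41/20.
ln(n/m) ≈ 0.71784.
2*ln(n/m) ≈ 1.43568.
m/(2*ln(n/m)) ≈ 40/1.43568 ≈ 27.8614.
floor = 27.
k_max = max(1, 27) = 27.

27


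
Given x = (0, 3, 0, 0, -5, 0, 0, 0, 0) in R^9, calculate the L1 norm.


Non-zero entries: [(1, 3), (4, -5)]
Absolute values: [3, 5]
||x||_1 = sum = 8.

8


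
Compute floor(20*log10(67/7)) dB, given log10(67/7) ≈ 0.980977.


||x||/||e|| = 67/7.
log10(67/7) ≈ 0.980977.
20*log10(||x||/||e||) ≈ 20*0.980977 = 19.61954.
floor(19.61954) = 19.

19


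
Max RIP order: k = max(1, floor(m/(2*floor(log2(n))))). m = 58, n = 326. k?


floor(log2(326)) = 8.
2*8 = 16.
m/(2*floor(log2(n))) = 58/16 ≈ 3.625.
floor = 3.
k = max(1, 3) = 3.

3


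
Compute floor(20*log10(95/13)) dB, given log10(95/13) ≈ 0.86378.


||x||/||e|| = 95/13.
log10(95/13) ≈ 0.86378.
20*log10(||x||/||e||) ≈ 20*0.86378 = 17.2756.
floor(17.2756) = 17.

17


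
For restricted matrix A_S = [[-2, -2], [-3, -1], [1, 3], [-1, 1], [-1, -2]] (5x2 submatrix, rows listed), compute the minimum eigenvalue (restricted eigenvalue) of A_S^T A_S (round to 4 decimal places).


A_S^T A_S = [[16, 11], [11, 19]].
trace = 35.
det = 183.
disc = trace^2 - 4*det = 1225 - 4*183 = 493.
sqrt(493) ≈ 22.203603.
lam_min = (35 - sqrt(493))/2 ≈ (35 - 22.203603)/2 = 6.3981985 ≈ 6.3982.

6.3982


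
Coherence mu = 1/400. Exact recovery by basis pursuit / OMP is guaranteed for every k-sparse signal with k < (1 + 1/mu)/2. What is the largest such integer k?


1/mu = 400.
1 + 1/mu = 401.
(1 + 1/mu)/2 = 200.5 is not an integer, so k_max = floor(200.5) = 200.

200


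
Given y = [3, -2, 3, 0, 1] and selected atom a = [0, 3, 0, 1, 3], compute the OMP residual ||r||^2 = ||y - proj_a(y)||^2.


a^T a = 19.
a^T y = -3.
coeff = -3/19 = -3/19.
||r||^2 = 428/19.

428/19


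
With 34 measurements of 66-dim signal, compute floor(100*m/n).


100*m/n = 100*34/66 ≈ 51.5152.
floor = 51.

51


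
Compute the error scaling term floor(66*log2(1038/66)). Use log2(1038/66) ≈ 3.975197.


log2(n/k) = log2(1038/66) ≈ 3.975197.
k*log2(n/k) ≈ 66*3.975197 = 262.363002.
floor(262.363002) = 262.

262


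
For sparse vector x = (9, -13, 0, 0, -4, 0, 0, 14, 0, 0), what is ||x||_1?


Non-zero entries: [(0, 9), (1, -13), (4, -4), (7, 14)]
Absolute values: [9, 13, 4, 14]
||x||_1 = sum = 40.

40


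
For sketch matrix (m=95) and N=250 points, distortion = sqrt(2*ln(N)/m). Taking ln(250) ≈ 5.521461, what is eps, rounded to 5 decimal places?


ln(250) ≈ 5.521461.
2*ln(N)/m ≈ 2*5.521461/95 ≈ 0.11624128.
eps = sqrt(0.11624128) ≈ 0.3409418 ≈ 0.34094.

0.34094


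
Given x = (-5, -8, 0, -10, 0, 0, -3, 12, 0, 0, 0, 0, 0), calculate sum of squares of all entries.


Non-zero entries: [(0, -5), (1, -8), (3, -10), (6, -3), (7, 12)]
Squares: [25, 64, 100, 9, 144]
||x||_2^2 = sum = 342.

342


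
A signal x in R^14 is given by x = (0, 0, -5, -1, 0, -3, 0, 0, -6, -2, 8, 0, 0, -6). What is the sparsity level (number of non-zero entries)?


Non-zero positions: [2, 3, 5, 8, 9, 10, 13].
Sparsity = 7.

7


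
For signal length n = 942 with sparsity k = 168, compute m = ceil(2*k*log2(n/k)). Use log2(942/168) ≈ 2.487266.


log2(n/k) = log2(942/168) ≈ 2.487266.
2*k*log2(n/k) ≈ 2*168*2.487266 = 835.721376.
m = ceil(835.721376) = 836.

836


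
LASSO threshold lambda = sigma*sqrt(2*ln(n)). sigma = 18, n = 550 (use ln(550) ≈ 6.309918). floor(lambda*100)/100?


ln(550) ≈ 6.309918.
2*ln(n) ≈ 12.619836.
sqrt(2*ln(n)) ≈ sqrt(12.619836) ≈ 3.552441.
lambda ≈ 18*3.552441 = 63.943938.
floor(lambda*100)/100 = 63.94.

63.94


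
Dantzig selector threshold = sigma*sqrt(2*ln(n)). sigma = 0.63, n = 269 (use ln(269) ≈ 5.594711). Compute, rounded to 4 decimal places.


ln(269) ≈ 5.594711.
2*ln(n) ≈ 11.189422.
sqrt(2*ln(n)) ≈ sqrt(11.189422) ≈ 3.345059.
threshold ≈ 0.63*3.345059 = 2.10738717 ≈ 2.1074.

2.1074


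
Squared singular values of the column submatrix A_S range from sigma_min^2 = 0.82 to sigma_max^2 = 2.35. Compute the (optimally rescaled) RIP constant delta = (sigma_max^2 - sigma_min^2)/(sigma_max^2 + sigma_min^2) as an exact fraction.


lambda_max - lambda_min = 2.35 - 0.82 = 1.53.
lambda_max + lambda_min = 2.35 + 0.82 = 3.17.
delta = 1.53/3.17 = 153/317.

153/317


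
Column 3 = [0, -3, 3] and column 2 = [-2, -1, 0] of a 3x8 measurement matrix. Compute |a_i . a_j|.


Inner product: 0*-2 + -3*-1 + 3*0
Products: [0, 3, 0]
Sum = 3.
|dot| = 3.

3


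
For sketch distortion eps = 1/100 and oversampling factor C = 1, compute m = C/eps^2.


1/eps = 100.
(1/eps)^2 = 10000.
m = 1*10000 = 10000.

10000


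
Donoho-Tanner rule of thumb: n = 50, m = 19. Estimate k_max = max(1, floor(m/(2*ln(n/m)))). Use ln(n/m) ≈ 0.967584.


n/m = 50/19.
ln(n/m) ≈ 0.967584.
2*ln(n/m) ≈ 1.935168.
m/(2*ln(n/m)) ≈ 19/1.935168 ≈ 9.8183.
floor = 9.
k_max = max(1, 9) = 9.

9


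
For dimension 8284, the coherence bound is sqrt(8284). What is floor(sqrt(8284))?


91^2 = 8281 <= 8284 < 8464 = 92^2, so 91 <= sqrt(8284) < 92.
floor(sqrt(8284)) = 91.

91


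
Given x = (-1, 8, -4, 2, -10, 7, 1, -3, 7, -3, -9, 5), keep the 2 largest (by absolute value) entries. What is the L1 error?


Sorted |x_i| descending: [10, 9, 8, 7, 7, 5, 4, 3, 3, 2, 1, 1]
Keep top 2: [10, 9]
Tail entries: [8, 7, 7, 5, 4, 3, 3, 2, 1, 1]
L1 error = sum of tail = 41.

41


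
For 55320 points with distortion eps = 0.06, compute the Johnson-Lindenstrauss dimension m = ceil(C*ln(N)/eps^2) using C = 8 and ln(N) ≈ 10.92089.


ln(55320) ≈ 10.92089.
eps^2 = 0.06^2 = 0.0036.
C*ln(N)/eps^2 ≈ 8*10.92089/0.0036 ≈ 24268.6444.
m = ceil(24268.6444) = 24269.

24269


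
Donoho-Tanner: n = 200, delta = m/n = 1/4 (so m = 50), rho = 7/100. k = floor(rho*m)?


m = 1/4*200 = 50.
rho = 7/100.
rho*m = 7/100*50 = 3.5.
k = floor(3.5) = 3.

3


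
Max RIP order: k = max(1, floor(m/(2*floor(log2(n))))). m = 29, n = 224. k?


floor(log2(224)) = 7.
2*7 = 14.
m/(2*floor(log2(n))) = 29/14 ≈ 2.0714.
floor = 2.
k = max(1, 2) = 2.

2


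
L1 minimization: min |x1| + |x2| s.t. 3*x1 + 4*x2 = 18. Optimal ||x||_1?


Axis intercepts:
  x1 = 6, x2 = 0: L1 = 6
  x1 = 0, x2 = 9/2: L1 = 9/2
x* = (0, 9/2)
||x*||_1 = 9/2.

9/2


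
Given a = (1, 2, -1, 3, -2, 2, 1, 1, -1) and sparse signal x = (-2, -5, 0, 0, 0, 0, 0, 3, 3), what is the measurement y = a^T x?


Non-zero terms: ['1*-2', '2*-5', '1*3', '-1*3']
Products: [-2, -10, 3, -3]
y = sum = -12.

-12


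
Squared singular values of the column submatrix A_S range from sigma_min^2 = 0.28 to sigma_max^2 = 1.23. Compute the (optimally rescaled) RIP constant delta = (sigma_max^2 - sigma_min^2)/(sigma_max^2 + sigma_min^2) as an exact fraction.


lambda_max - lambda_min = 1.23 - 0.28 = 0.95.
lambda_max + lambda_min = 1.23 + 0.28 = 1.51.
delta = 0.95/1.51 = 95/151.

95/151


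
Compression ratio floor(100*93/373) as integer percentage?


100*m/n = 100*93/373 ≈ 24.933.
floor = 24.

24


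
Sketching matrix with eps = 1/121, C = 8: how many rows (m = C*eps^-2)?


1/eps = 121.
(1/eps)^2 = 14641.
m = 8*14641 = 117128.

117128


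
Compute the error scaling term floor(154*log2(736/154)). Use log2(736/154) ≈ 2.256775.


log2(n/k) = log2(736/154) ≈ 2.256775.
k*log2(n/k) ≈ 154*2.256775 = 347.54335.
floor(347.54335) = 347.

347


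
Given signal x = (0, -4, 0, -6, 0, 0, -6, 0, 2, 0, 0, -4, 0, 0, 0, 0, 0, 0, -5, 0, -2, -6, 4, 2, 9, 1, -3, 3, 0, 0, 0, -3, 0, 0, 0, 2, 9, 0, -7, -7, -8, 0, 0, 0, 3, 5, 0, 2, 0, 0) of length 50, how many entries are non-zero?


Non-zero positions: [1, 3, 6, 8, 11, 18, 20, 21, 22, 23, 24, 25, 26, 27, 31, 35, 36, 38, 39, 40, 44, 45, 47].
Sparsity = 23.

23


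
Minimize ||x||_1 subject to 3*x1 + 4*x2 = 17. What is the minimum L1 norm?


Axis intercepts:
  x1 = 17/3, x2 = 0: L1 = 17/3
  x1 = 0, x2 = 17/4: L1 = 17/4
x* = (0, 17/4)
||x*||_1 = 17/4.

17/4


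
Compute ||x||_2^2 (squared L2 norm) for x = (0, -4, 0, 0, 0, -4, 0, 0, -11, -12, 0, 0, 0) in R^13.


Non-zero entries: [(1, -4), (5, -4), (8, -11), (9, -12)]
Squares: [16, 16, 121, 144]
||x||_2^2 = sum = 297.

297


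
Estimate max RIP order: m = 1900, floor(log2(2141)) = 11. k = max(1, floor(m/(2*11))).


floor(log2(2141)) = 11.
2*11 = 22.
m/(2*floor(log2(n))) = 1900/22 ≈ 86.3636.
floor = 86.
k = max(1, 86) = 86.

86


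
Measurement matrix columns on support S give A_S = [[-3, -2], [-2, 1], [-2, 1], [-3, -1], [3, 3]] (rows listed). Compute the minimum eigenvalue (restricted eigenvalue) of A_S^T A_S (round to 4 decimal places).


A_S^T A_S = [[35, 14], [14, 16]].
trace = 51.
det = 364.
disc = trace^2 - 4*det = 2601 - 4*364 = 1145.
sqrt(1145) ≈ 33.837849.
lam_min = (51 - sqrt(1145))/2 ≈ (51 - 33.837849)/2 = 8.5810755 ≈ 8.5811.

8.5811


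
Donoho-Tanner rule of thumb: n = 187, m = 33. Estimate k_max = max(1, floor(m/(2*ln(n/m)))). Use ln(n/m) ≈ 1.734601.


n/m = 187/33 = 17/3.
ln(n/m) ≈ 1.734601.
2*ln(n/m) ≈ 3.469202.
m/(2*ln(n/m)) ≈ 33/3.469202 ≈ 9.5123.
floor = 9.
k_max = max(1, 9) = 9.

9


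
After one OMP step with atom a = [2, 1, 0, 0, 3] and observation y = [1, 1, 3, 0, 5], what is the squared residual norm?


a^T a = 14.
a^T y = 18.
coeff = 18/14 = 9/7.
||r||^2 = 90/7.

90/7


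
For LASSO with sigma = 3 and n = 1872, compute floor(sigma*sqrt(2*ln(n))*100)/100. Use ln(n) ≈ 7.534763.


ln(1872) ≈ 7.534763.
2*ln(n) ≈ 15.069526.
sqrt(2*ln(n)) ≈ sqrt(15.069526) ≈ 3.881949.
lambda ≈ 3*3.881949 = 11.645847.
floor(lambda*100)/100 = 11.64.

11.64


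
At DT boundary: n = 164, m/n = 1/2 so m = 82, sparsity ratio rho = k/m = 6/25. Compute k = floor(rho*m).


m = 1/2*164 = 82.
rho = 6/25.
rho*m = 6/25*82 = 19.68.
k = floor(19.68) = 19.

19


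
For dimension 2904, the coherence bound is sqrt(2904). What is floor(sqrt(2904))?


53^2 = 2809 <= 2904 < 2916 = 54^2, so 53 <= sqrt(2904) < 54.
floor(sqrt(2904)) = 53.

53


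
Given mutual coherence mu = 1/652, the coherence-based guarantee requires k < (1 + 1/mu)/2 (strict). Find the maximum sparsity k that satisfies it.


1/mu = 652.
1 + 1/mu = 653.
(1 + 1/mu)/2 = 326.5 is not an integer, so k_max = floor(326.5) = 326.

326


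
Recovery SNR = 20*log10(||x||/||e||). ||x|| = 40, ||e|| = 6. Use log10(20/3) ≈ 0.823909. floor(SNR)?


||x||/||e|| = 40/6 = 20/3.
log10(20/3) ≈ 0.823909.
20*log10(||x||/||e||) ≈ 20*0.823909 = 16.47818.
floor(16.47818) = 16.

16


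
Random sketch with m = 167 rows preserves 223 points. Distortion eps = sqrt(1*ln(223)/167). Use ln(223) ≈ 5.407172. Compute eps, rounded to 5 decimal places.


ln(223) ≈ 5.407172.
1*ln(N)/m ≈ 1*5.407172/167 ≈ 0.03237828.
eps = sqrt(0.03237828) ≈ 0.1799397 ≈ 0.17994.

0.17994


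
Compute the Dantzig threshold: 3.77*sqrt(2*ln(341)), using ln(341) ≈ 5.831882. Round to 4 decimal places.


ln(341) ≈ 5.831882.
2*ln(n) ≈ 11.663764.
sqrt(2*ln(n)) ≈ sqrt(11.663764) ≈ 3.415225.
threshold ≈ 3.77*3.415225 = 12.87539825 ≈ 12.8754.

12.8754


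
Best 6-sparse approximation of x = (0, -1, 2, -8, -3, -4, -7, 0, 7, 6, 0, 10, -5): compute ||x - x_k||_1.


Sorted |x_i| descending: [10, 8, 7, 7, 6, 5, 4, 3, 2, 1, 0, 0, 0]
Keep top 6: [10, 8, 7, 7, 6, 5]
Tail entries: [4, 3, 2, 1, 0, 0, 0]
L1 error = sum of tail = 10.

10


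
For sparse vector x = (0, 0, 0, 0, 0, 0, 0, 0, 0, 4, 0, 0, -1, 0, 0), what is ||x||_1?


Non-zero entries: [(9, 4), (12, -1)]
Absolute values: [4, 1]
||x||_1 = sum = 5.

5


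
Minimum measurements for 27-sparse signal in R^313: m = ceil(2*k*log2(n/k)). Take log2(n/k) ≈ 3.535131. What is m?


log2(n/k) = log2(313/27) ≈ 3.535131.
2*k*log2(n/k) ≈ 2*27*3.535131 = 190.897074.
m = ceil(190.897074) = 191.

191


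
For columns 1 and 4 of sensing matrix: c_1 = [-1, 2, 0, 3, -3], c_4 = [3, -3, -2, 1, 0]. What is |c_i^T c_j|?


Inner product: -1*3 + 2*-3 + 0*-2 + 3*1 + -3*0
Products: [-3, -6, 0, 3, 0]
Sum = -6.
|dot| = 6.

6


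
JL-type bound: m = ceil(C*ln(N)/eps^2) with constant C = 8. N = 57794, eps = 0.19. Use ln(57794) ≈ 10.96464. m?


ln(57794) ≈ 10.96464.
eps^2 = 0.19^2 = 0.0361.
C*ln(N)/eps^2 ≈ 8*10.96464/0.0361 ≈ 2429.8371.
m = ceil(2429.8371) = 2430.

2430


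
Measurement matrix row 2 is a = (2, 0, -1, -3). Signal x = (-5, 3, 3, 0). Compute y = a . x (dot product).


Non-zero terms: ['2*-5', '0*3', '-1*3']
Products: [-10, 0, -3]
y = sum = -13.

-13


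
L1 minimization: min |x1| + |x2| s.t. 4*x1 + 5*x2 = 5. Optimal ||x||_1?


Axis intercepts:
  x1 = 5/4, x2 = 0: L1 = 5/4
  x1 = 0, x2 = 1: L1 = 1
x* = (0, 1)
||x*||_1 = 1.

1


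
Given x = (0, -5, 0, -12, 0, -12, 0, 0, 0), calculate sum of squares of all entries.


Non-zero entries: [(1, -5), (3, -12), (5, -12)]
Squares: [25, 144, 144]
||x||_2^2 = sum = 313.

313


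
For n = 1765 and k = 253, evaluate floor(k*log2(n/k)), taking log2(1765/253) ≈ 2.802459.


log2(n/k) = log2(1765/253) ≈ 2.802459.
k*log2(n/k) ≈ 253*2.802459 = 709.022127.
floor(709.022127) = 709.

709


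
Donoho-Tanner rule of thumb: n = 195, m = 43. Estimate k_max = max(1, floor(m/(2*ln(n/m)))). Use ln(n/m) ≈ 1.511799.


n/m = 195/43.
ln(n/m) ≈ 1.511799.
2*ln(n/m) ≈ 3.023598.
m/(2*ln(n/m)) ≈ 43/3.023598 ≈ 14.2215.
floor = 14.
k_max = max(1, 14) = 14.

14


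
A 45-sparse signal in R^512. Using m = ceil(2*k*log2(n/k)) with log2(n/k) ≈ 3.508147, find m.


log2(n/k) = log2(512/45) ≈ 3.508147.
2*k*log2(n/k) ≈ 2*45*3.508147 = 315.73323.
m = ceil(315.73323) = 316.

316


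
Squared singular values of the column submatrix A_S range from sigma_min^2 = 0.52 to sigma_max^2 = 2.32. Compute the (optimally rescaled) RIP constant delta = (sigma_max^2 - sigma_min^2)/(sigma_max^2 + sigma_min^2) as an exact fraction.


lambda_max - lambda_min = 2.32 - 0.52 = 1.80.
lambda_max + lambda_min = 2.32 + 0.52 = 2.84.
delta = 1.80/2.84 = 180/284 = 45/71.

45/71


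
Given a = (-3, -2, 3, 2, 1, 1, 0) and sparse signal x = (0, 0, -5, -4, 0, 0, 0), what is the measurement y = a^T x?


Non-zero terms: ['3*-5', '2*-4']
Products: [-15, -8]
y = sum = -23.

-23


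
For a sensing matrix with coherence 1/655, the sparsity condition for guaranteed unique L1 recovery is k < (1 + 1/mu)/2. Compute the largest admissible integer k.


1/mu = 655.
1 + 1/mu = 656.
(1 + 1/mu)/2 = 328 is an integer and the inequality is strict, so k_max = 328 - 1 = 327.

327


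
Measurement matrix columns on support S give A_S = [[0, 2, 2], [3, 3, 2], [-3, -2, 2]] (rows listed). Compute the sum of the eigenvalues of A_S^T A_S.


Sum of eigenvalues of A_S^T A_S = trace(A_S^T A_S) = sum of squared column norms of A_S.
A_S^T A_S diagonal: [18, 17, 12].
trace = 18 + 17 + 12 = 47.

47


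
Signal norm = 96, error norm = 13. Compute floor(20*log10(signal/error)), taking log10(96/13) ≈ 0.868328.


||x||/||e|| = 96/13.
log10(96/13) ≈ 0.868328.
20*log10(||x||/||e||) ≈ 20*0.868328 = 17.36656.
floor(17.36656) = 17.

17


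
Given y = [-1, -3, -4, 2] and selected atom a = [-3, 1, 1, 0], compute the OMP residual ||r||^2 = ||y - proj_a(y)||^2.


a^T a = 11.
a^T y = -4.
coeff = -4/11 = -4/11.
||r||^2 = 314/11.

314/11


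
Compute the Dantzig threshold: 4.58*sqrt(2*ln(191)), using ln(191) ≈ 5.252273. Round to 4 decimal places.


ln(191) ≈ 5.252273.
2*ln(n) ≈ 10.504546.
sqrt(2*ln(n)) ≈ sqrt(10.504546) ≈ 3.241072.
threshold ≈ 4.58*3.241072 = 14.84410976 ≈ 14.8441.

14.8441


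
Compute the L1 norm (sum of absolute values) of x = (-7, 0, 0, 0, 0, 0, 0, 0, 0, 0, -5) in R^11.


Non-zero entries: [(0, -7), (10, -5)]
Absolute values: [7, 5]
||x||_1 = sum = 12.

12


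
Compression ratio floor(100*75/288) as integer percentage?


100*m/n = 100*75/288 ≈ 26.0417.
floor = 26.

26


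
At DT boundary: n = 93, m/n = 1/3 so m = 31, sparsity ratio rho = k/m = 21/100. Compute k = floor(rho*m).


m = 1/3*93 = 31.
rho = 21/100.
rho*m = 21/100*31 = 6.51.
k = floor(6.51) = 6.

6


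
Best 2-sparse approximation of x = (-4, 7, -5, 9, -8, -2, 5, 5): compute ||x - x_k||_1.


Sorted |x_i| descending: [9, 8, 7, 5, 5, 5, 4, 2]
Keep top 2: [9, 8]
Tail entries: [7, 5, 5, 5, 4, 2]
L1 error = sum of tail = 28.

28


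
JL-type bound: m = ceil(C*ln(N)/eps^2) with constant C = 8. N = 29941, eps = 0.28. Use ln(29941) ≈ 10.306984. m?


ln(29941) ≈ 10.306984.
eps^2 = 0.28^2 = 0.0784.
C*ln(N)/eps^2 ≈ 8*10.306984/0.0784 ≈ 1051.7331.
m = ceil(1051.7331) = 1052.

1052


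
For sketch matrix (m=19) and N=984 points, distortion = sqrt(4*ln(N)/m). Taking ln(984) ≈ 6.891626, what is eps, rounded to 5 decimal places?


ln(984) ≈ 6.891626.
4*ln(N)/m ≈ 4*6.891626/19 ≈ 1.45086863.
eps = sqrt(1.45086863) ≈ 1.2045201 ≈ 1.20452.

1.20452


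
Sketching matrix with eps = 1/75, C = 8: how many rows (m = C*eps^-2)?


1/eps = 75.
(1/eps)^2 = 5625.
m = 8*5625 = 45000.

45000


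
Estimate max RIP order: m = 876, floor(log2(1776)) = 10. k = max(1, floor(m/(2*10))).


floor(log2(1776)) = 10.
2*10 = 20.
m/(2*floor(log2(n))) = 876/20 ≈ 43.8.
floor = 43.
k = max(1, 43) = 43.

43


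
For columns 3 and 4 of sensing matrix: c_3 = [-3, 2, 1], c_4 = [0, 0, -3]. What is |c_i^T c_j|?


Inner product: -3*0 + 2*0 + 1*-3
Products: [0, 0, -3]
Sum = -3.
|dot| = 3.

3


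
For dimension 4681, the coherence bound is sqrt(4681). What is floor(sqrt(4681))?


68^2 = 4624 <= 4681 < 4761 = 69^2, so 68 <= sqrt(4681) < 69.
floor(sqrt(4681)) = 68.

68


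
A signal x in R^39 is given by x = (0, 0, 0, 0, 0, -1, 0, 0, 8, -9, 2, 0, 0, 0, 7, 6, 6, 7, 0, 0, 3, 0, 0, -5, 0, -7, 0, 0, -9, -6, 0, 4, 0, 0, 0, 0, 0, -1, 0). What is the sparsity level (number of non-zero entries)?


Non-zero positions: [5, 8, 9, 10, 14, 15, 16, 17, 20, 23, 25, 28, 29, 31, 37].
Sparsity = 15.

15


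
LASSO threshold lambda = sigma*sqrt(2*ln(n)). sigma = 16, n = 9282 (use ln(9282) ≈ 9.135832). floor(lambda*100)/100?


ln(9282) ≈ 9.135832.
2*ln(n) ≈ 18.271664.
sqrt(2*ln(n)) ≈ sqrt(18.271664) ≈ 4.274537.
lambda ≈ 16*4.274537 = 68.392592.
floor(lambda*100)/100 = 68.39.

68.39


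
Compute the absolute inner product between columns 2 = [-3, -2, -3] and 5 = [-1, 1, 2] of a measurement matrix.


Inner product: -3*-1 + -2*1 + -3*2
Products: [3, -2, -6]
Sum = -5.
|dot| = 5.

5


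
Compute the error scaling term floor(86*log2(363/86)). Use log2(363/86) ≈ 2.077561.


log2(n/k) = log2(363/86) ≈ 2.077561.
k*log2(n/k) ≈ 86*2.077561 = 178.670246.
floor(178.670246) = 178.

178


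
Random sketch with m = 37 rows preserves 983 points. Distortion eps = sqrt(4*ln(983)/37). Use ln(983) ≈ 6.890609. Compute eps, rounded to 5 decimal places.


ln(983) ≈ 6.890609.
4*ln(N)/m ≈ 4*6.890609/37 ≈ 0.7449307.
eps = sqrt(0.7449307) ≈ 0.8630937 ≈ 0.86309.

0.86309


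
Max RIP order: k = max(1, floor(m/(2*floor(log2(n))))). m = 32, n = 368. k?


floor(log2(368)) = 8.
2*8 = 16.
m/(2*floor(log2(n))) = 32/16 ≈ 2.0.
floor = 2.
k = max(1, 2) = 2.

2


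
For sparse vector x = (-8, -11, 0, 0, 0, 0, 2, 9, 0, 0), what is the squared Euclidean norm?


Non-zero entries: [(0, -8), (1, -11), (6, 2), (7, 9)]
Squares: [64, 121, 4, 81]
||x||_2^2 = sum = 270.

270


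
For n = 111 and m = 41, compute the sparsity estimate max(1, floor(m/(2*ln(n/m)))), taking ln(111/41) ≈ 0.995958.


n/m = 111/41.
ln(n/m) ≈ 0.995958.
2*ln(n/m) ≈ 1.991916.
m/(2*ln(n/m)) ≈ 41/1.991916 ≈ 20.5832.
floor = 20.
k_max = max(1, 20) = 20.

20


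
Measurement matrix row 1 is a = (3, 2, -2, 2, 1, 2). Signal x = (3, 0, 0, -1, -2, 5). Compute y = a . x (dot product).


Non-zero terms: ['3*3', '2*-1', '1*-2', '2*5']
Products: [9, -2, -2, 10]
y = sum = 15.

15


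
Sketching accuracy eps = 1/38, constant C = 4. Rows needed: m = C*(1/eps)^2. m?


1/eps = 38.
(1/eps)^2 = 1444.
m = 4*1444 = 5776.

5776


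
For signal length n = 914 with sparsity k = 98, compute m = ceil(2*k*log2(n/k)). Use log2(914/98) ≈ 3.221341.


log2(n/k) = log2(914/98) ≈ 3.221341.
2*k*log2(n/k) ≈ 2*98*3.221341 = 631.382836.
m = ceil(631.382836) = 632.

632


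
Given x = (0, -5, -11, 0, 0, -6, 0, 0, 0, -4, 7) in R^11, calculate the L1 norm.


Non-zero entries: [(1, -5), (2, -11), (5, -6), (9, -4), (10, 7)]
Absolute values: [5, 11, 6, 4, 7]
||x||_1 = sum = 33.

33


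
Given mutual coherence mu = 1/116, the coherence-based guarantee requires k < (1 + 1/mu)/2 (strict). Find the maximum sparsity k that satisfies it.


1/mu = 116.
1 + 1/mu = 117.
(1 + 1/mu)/2 = 58.5 is not an integer, so k_max = floor(58.5) = 58.

58


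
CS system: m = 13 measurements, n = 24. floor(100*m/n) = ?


100*m/n = 100*13/24 ≈ 54.1667.
floor = 54.

54


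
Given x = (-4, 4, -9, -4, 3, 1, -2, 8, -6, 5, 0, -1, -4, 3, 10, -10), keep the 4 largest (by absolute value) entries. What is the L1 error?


Sorted |x_i| descending: [10, 10, 9, 8, 6, 5, 4, 4, 4, 4, 3, 3, 2, 1, 1, 0]
Keep top 4: [10, 10, 9, 8]
Tail entries: [6, 5, 4, 4, 4, 4, 3, 3, 2, 1, 1, 0]
L1 error = sum of tail = 37.

37


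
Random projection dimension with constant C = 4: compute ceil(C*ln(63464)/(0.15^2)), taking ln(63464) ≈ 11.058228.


ln(63464) ≈ 11.058228.
eps^2 = 0.15^2 = 0.0225.
C*ln(N)/eps^2 ≈ 4*11.058228/0.0225 ≈ 1965.9072.
m = ceil(1965.9072) = 1966.

1966


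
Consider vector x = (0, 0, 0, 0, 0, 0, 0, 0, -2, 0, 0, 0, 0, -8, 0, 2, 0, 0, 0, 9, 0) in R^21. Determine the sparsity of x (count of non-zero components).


Non-zero positions: [8, 13, 15, 19].
Sparsity = 4.

4


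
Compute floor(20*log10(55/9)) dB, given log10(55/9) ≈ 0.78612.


||x||/||e|| = 55/9.
log10(55/9) ≈ 0.78612.
20*log10(||x||/||e||) ≈ 20*0.78612 = 15.7224.
floor(15.7224) = 15.

15


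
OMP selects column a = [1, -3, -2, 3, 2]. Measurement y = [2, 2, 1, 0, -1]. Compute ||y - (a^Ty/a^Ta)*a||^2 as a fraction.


a^T a = 27.
a^T y = -8.
coeff = -8/27 = -8/27.
||r||^2 = 206/27.

206/27


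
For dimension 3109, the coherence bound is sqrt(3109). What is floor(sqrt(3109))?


55^2 = 3025 <= 3109 < 3136 = 56^2, so 55 <= sqrt(3109) < 56.
floor(sqrt(3109)) = 55.

55


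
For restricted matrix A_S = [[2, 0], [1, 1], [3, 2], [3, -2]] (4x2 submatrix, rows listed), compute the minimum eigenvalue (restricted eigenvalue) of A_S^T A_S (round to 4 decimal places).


A_S^T A_S = [[23, 1], [1, 9]].
trace = 32.
det = 206.
disc = trace^2 - 4*det = 1024 - 4*206 = 200.
sqrt(200) ≈ 14.142136.
lam_min = (32 - sqrt(200))/2 ≈ (32 - 14.142136)/2 = 8.928932 ≈ 8.9289.

8.9289


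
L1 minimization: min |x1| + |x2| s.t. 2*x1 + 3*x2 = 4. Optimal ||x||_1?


Axis intercepts:
  x1 = 2, x2 = 0: L1 = 2
  x1 = 0, x2 = 4/3: L1 = 4/3
x* = (0, 4/3)
||x*||_1 = 4/3.

4/3


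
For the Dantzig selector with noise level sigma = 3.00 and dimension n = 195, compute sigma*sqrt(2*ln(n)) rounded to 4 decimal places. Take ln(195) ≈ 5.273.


ln(195) ≈ 5.273.
2*ln(n) ≈ 10.546.
sqrt(2*ln(n)) ≈ sqrt(10.546) ≈ 3.247461.
threshold ≈ 3.00*3.247461 = 9.742383 ≈ 9.7424.

9.7424


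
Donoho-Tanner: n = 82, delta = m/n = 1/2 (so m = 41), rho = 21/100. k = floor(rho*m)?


m = 1/2*82 = 41.
rho = 21/100.
rho*m = 21/100*41 = 8.61.
k = floor(8.61) = 8.

8


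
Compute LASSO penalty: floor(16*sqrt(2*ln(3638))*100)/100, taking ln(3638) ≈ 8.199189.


ln(3638) ≈ 8.199189.
2*ln(n) ≈ 16.398378.
sqrt(2*ln(n)) ≈ sqrt(16.398378) ≈ 4.049491.
lambda ≈ 16*4.049491 = 64.791856.
floor(lambda*100)/100 = 64.79.

64.79


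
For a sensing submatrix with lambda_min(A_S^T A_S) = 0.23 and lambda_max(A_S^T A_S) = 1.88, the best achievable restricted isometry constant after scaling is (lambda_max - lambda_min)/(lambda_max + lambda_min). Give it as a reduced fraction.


lambda_max - lambda_min = 1.88 - 0.23 = 1.65.
lambda_max + lambda_min = 1.88 + 0.23 = 2.11.
delta = 1.65/2.11 = 165/211.

165/211


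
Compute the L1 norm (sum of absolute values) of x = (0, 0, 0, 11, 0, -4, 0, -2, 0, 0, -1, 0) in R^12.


Non-zero entries: [(3, 11), (5, -4), (7, -2), (10, -1)]
Absolute values: [11, 4, 2, 1]
||x||_1 = sum = 18.

18


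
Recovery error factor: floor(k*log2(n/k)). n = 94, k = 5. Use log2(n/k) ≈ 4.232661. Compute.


log2(n/k) = log2(94/5) ≈ 4.232661.
k*log2(n/k) ≈ 5*4.232661 = 21.163305.
floor(21.163305) = 21.

21


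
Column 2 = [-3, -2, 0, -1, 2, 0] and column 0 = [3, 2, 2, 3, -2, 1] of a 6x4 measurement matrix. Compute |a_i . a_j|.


Inner product: -3*3 + -2*2 + 0*2 + -1*3 + 2*-2 + 0*1
Products: [-9, -4, 0, -3, -4, 0]
Sum = -20.
|dot| = 20.

20


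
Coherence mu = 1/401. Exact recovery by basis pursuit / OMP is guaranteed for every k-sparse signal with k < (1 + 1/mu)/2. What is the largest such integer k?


1/mu = 401.
1 + 1/mu = 402.
(1 + 1/mu)/2 = 201 is an integer and the inequality is strict, so k_max = 201 - 1 = 200.

200


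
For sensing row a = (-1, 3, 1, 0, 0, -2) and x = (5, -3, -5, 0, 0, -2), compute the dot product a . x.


Non-zero terms: ['-1*5', '3*-3', '1*-5', '-2*-2']
Products: [-5, -9, -5, 4]
y = sum = -15.

-15


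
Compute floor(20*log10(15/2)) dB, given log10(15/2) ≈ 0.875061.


||x||/||e|| = 15/2.
log10(15/2) ≈ 0.875061.
20*log10(||x||/||e||) ≈ 20*0.875061 = 17.50122.
floor(17.50122) = 17.

17


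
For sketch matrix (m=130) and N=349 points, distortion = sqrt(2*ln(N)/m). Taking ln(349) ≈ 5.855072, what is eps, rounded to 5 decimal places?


ln(349) ≈ 5.855072.
2*ln(N)/m ≈ 2*5.855072/130 ≈ 0.09007803.
eps = sqrt(0.09007803) ≈ 0.30013 ≈ 0.30013.

0.30013


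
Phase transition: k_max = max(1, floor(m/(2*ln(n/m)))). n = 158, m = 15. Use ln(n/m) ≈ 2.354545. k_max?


n/m = 158/15.
ln(n/m) ≈ 2.354545.
2*ln(n/m) ≈ 4.70909.
m/(2*ln(n/m)) ≈ 15/4.70909 ≈ 3.1853.
floor = 3.
k_max = max(1, 3) = 3.

3


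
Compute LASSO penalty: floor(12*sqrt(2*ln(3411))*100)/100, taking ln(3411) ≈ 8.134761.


ln(3411) ≈ 8.134761.
2*ln(n) ≈ 16.269522.
sqrt(2*ln(n)) ≈ sqrt(16.269522) ≈ 4.03355.
lambda ≈ 12*4.03355 = 48.4026.
floor(lambda*100)/100 = 48.40.

48.40


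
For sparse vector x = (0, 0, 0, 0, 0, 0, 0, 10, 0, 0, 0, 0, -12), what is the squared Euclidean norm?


Non-zero entries: [(7, 10), (12, -12)]
Squares: [100, 144]
||x||_2^2 = sum = 244.

244


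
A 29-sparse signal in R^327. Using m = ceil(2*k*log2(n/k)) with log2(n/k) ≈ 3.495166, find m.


log2(n/k) = log2(327/29) ≈ 3.495166.
2*k*log2(n/k) ≈ 2*29*3.495166 = 202.719628.
m = ceil(202.719628) = 203.

203


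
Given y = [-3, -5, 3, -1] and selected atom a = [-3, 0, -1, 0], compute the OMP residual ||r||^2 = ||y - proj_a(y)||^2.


a^T a = 10.
a^T y = 6.
coeff = 6/10 = 3/5.
||r||^2 = 202/5.

202/5


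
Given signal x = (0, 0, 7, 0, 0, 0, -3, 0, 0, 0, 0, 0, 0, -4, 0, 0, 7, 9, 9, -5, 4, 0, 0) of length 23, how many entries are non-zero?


Non-zero positions: [2, 6, 13, 16, 17, 18, 19, 20].
Sparsity = 8.

8


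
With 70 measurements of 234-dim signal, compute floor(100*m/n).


100*m/n = 100*70/234 ≈ 29.9145.
floor = 29.

29


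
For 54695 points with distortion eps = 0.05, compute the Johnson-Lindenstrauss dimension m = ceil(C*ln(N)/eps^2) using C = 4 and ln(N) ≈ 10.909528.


ln(54695) ≈ 10.909528.
eps^2 = 0.05^2 = 0.0025.
C*ln(N)/eps^2 ≈ 4*10.909528/0.0025 ≈ 17455.2448.
m = ceil(17455.2448) = 17456.

17456


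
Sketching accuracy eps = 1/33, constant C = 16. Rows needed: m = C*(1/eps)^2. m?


1/eps = 33.
(1/eps)^2 = 1089.
m = 16*1089 = 17424.

17424


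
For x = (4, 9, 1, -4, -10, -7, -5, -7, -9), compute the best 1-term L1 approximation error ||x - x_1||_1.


Sorted |x_i| descending: [10, 9, 9, 7, 7, 5, 4, 4, 1]
Keep top 1: [10]
Tail entries: [9, 9, 7, 7, 5, 4, 4, 1]
L1 error = sum of tail = 46.

46


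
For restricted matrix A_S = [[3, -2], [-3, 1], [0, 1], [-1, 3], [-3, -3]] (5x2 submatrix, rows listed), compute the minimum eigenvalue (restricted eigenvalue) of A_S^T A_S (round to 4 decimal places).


A_S^T A_S = [[28, -3], [-3, 24]].
trace = 52.
det = 663.
disc = trace^2 - 4*det = 2704 - 4*663 = 52.
sqrt(52) ≈ 7.211103.
lam_min = (52 - sqrt(52))/2 ≈ (52 - 7.211103)/2 = 22.3944485 ≈ 22.3944.

22.3944


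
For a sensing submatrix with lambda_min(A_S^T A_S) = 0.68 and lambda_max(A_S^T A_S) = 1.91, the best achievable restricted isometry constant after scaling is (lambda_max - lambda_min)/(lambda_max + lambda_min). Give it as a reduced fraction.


lambda_max - lambda_min = 1.91 - 0.68 = 1.23.
lambda_max + lambda_min = 1.91 + 0.68 = 2.59.
delta = 1.23/2.59 = 123/259.

123/259


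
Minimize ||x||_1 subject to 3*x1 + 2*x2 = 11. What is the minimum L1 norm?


Axis intercepts:
  x1 = 11/3, x2 = 0: L1 = 11/3
  x1 = 0, x2 = 11/2: L1 = 11/2
x* = (11/3, 0)
||x*||_1 = 11/3.

11/3


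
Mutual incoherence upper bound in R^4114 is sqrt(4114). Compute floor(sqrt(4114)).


64^2 = 4096 <= 4114 < 4225 = 65^2, so 64 <= sqrt(4114) < 65.
floor(sqrt(4114)) = 64.

64


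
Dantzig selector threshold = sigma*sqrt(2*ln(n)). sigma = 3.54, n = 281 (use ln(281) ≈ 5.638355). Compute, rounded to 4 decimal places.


ln(281) ≈ 5.638355.
2*ln(n) ≈ 11.27671.
sqrt(2*ln(n)) ≈ sqrt(11.27671) ≈ 3.358081.
threshold ≈ 3.54*3.358081 = 11.88760674 ≈ 11.8876.

11.8876


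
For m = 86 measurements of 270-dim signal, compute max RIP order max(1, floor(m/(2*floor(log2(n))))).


floor(log2(270)) = 8.
2*8 = 16.
m/(2*floor(log2(n))) = 86/16 ≈ 5.375.
floor = 5.
k = max(1, 5) = 5.

5


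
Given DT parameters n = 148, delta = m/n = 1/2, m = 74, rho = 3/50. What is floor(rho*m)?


m = 1/2*148 = 74.
rho = 3/50.
rho*m = 3/50*74 = 4.44.
k = floor(4.44) = 4.

4


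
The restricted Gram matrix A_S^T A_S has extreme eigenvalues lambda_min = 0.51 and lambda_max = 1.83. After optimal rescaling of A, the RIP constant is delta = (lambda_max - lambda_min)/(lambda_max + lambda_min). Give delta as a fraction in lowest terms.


lambda_max - lambda_min = 1.83 - 0.51 = 1.32.
lambda_max + lambda_min = 1.83 + 0.51 = 2.34.
delta = 1.32/2.34 = 132/234 = 22/39.

22/39


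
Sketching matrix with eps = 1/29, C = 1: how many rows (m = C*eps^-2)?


1/eps = 29.
(1/eps)^2 = 841.
m = 1*841 = 841.

841


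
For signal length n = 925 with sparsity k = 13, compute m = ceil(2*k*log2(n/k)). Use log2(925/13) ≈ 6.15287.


log2(n/k) = log2(925/13) ≈ 6.15287.
2*k*log2(n/k) ≈ 2*13*6.15287 = 159.97462.
m = ceil(159.97462) = 160.

160


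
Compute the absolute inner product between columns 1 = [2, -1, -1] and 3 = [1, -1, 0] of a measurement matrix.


Inner product: 2*1 + -1*-1 + -1*0
Products: [2, 1, 0]
Sum = 3.
|dot| = 3.

3


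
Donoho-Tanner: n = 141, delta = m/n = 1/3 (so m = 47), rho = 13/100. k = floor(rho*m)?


m = 1/3*141 = 47.
rho = 13/100.
rho*m = 13/100*47 = 6.11.
k = floor(6.11) = 6.

6


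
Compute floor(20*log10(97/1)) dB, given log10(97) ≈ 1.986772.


||x||/||e|| = 97/1 = 97.
log10(97) ≈ 1.986772.
20*log10(||x||/||e||) ≈ 20*1.986772 = 39.73544.
floor(39.73544) = 39.

39


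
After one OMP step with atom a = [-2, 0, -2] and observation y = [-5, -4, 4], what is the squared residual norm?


a^T a = 8.
a^T y = 2.
coeff = 2/8 = 1/4.
||r||^2 = 113/2.

113/2


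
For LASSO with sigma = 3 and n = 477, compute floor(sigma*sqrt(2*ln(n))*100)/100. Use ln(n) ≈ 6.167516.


ln(477) ≈ 6.167516.
2*ln(n) ≈ 12.335032.
sqrt(2*ln(n)) ≈ sqrt(12.335032) ≈ 3.512126.
lambda ≈ 3*3.512126 = 10.536378.
floor(lambda*100)/100 = 10.53.

10.53


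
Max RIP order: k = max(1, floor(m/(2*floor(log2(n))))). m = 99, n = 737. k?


floor(log2(737)) = 9.
2*9 = 18.
m/(2*floor(log2(n))) = 99/18 ≈ 5.5.
floor = 5.
k = max(1, 5) = 5.

5


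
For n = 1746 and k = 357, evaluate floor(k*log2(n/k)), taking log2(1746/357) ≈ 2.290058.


log2(n/k) = log2(1746/357) ≈ 2.290058.
k*log2(n/k) ≈ 357*2.290058 = 817.550706.
floor(817.550706) = 817.

817


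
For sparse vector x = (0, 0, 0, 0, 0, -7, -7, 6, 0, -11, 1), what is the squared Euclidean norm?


Non-zero entries: [(5, -7), (6, -7), (7, 6), (9, -11), (10, 1)]
Squares: [49, 49, 36, 121, 1]
||x||_2^2 = sum = 256.

256


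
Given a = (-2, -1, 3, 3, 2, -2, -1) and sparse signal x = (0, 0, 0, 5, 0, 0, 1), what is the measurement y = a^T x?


Non-zero terms: ['3*5', '-1*1']
Products: [15, -1]
y = sum = 14.

14


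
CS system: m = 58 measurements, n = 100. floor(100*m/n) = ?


100*m/n = 100*58/100 ≈ 58.0.
floor = 58.

58


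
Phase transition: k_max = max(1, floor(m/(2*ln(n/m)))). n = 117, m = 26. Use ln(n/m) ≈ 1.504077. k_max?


n/m = 117/26 = 9/2.
ln(n/m) ≈ 1.504077.
2*ln(n/m) ≈ 3.008154.
m/(2*ln(n/m)) ≈ 26/3.008154 ≈ 8.6432.
floor = 8.
k_max = max(1, 8) = 8.

8


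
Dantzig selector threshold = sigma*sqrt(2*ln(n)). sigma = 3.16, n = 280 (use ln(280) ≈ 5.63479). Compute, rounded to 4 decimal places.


ln(280) ≈ 5.63479.
2*ln(n) ≈ 11.26958.
sqrt(2*ln(n)) ≈ sqrt(11.26958) ≈ 3.35702.
threshold ≈ 3.16*3.35702 = 10.6081832 ≈ 10.6082.

10.6082


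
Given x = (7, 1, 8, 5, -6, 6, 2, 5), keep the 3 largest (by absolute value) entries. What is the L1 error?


Sorted |x_i| descending: [8, 7, 6, 6, 5, 5, 2, 1]
Keep top 3: [8, 7, 6]
Tail entries: [6, 5, 5, 2, 1]
L1 error = sum of tail = 19.

19


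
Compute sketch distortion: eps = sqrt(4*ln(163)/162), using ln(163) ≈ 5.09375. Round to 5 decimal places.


ln(163) ≈ 5.09375.
4*ln(N)/m ≈ 4*5.09375/162 ≈ 0.1257716.
eps = sqrt(0.1257716) ≈ 0.3546429 ≈ 0.35464.

0.35464


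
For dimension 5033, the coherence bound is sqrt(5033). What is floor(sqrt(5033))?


70^2 = 4900 <= 5033 < 5041 = 71^2, so 70 <= sqrt(5033) < 71.
floor(sqrt(5033)) = 70.

70


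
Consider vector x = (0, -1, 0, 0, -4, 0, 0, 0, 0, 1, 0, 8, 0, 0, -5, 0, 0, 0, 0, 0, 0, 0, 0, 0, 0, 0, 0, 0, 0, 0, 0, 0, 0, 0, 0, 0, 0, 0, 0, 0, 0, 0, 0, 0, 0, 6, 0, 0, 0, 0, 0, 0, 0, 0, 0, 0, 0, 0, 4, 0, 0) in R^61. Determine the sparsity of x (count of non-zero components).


Non-zero positions: [1, 4, 9, 11, 14, 45, 58].
Sparsity = 7.

7


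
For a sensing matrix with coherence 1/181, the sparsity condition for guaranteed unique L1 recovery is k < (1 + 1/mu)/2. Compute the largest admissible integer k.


1/mu = 181.
1 + 1/mu = 182.
(1 + 1/mu)/2 = 91 is an integer and the inequality is strict, so k_max = 91 - 1 = 90.

90


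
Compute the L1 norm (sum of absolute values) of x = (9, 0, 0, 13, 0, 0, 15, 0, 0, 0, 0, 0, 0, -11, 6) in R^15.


Non-zero entries: [(0, 9), (3, 13), (6, 15), (13, -11), (14, 6)]
Absolute values: [9, 13, 15, 11, 6]
||x||_1 = sum = 54.

54


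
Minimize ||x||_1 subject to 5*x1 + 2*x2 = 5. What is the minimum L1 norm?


Axis intercepts:
  x1 = 1, x2 = 0: L1 = 1
  x1 = 0, x2 = 5/2: L1 = 5/2
x* = (1, 0)
||x*||_1 = 1.

1


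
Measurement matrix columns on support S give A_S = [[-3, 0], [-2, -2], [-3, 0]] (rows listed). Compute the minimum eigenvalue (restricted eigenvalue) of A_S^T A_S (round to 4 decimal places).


A_S^T A_S = [[22, 4], [4, 4]].
trace = 26.
det = 72.
disc = trace^2 - 4*det = 676 - 4*72 = 388.
sqrt(388) ≈ 19.697716.
lam_min = (26 - sqrt(388))/2 ≈ (26 - 19.697716)/2 = 3.151142 ≈ 3.1511.

3.1511


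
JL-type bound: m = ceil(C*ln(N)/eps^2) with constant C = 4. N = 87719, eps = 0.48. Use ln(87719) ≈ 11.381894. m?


ln(87719) ≈ 11.381894.
eps^2 = 0.48^2 = 0.2304.
C*ln(N)/eps^2 ≈ 4*11.381894/0.2304 ≈ 197.6023.
m = ceil(197.6023) = 198.

198


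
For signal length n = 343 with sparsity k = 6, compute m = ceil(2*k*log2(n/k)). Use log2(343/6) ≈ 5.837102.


log2(n/k) = log2(343/6) ≈ 5.837102.
2*k*log2(n/k) ≈ 2*6*5.837102 = 70.045224.
m = ceil(70.045224) = 71.

71


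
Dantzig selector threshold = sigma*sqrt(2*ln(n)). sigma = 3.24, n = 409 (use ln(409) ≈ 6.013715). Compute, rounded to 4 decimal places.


ln(409) ≈ 6.013715.
2*ln(n) ≈ 12.02743.
sqrt(2*ln(n)) ≈ sqrt(12.02743) ≈ 3.468059.
threshold ≈ 3.24*3.468059 = 11.23651116 ≈ 11.2365.

11.2365


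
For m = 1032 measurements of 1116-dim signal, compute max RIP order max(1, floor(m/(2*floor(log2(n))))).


floor(log2(1116)) = 10.
2*10 = 20.
m/(2*floor(log2(n))) = 1032/20 ≈ 51.6.
floor = 51.
k = max(1, 51) = 51.

51


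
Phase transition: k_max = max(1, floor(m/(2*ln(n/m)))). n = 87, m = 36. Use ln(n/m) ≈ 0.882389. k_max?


n/m = 87/36 = 29/12.
ln(n/m) ≈ 0.882389.
2*ln(n/m) ≈ 1.764778.
m/(2*ln(n/m)) ≈ 36/1.764778 ≈ 20.3992.
floor = 20.
k_max = max(1, 20) = 20.

20


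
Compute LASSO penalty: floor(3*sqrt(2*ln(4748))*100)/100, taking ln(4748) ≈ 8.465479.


ln(4748) ≈ 8.465479.
2*ln(n) ≈ 16.930958.
sqrt(2*ln(n)) ≈ sqrt(16.930958) ≈ 4.114725.
lambda ≈ 3*4.114725 = 12.344175.
floor(lambda*100)/100 = 12.34.

12.34


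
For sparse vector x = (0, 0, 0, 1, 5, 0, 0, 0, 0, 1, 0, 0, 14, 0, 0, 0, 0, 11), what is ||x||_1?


Non-zero entries: [(3, 1), (4, 5), (9, 1), (12, 14), (17, 11)]
Absolute values: [1, 5, 1, 14, 11]
||x||_1 = sum = 32.

32


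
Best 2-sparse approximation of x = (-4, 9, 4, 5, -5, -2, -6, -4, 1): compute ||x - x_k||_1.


Sorted |x_i| descending: [9, 6, 5, 5, 4, 4, 4, 2, 1]
Keep top 2: [9, 6]
Tail entries: [5, 5, 4, 4, 4, 2, 1]
L1 error = sum of tail = 25.

25


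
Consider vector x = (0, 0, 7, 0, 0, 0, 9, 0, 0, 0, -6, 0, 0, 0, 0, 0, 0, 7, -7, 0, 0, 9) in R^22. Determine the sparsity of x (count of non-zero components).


Non-zero positions: [2, 6, 10, 17, 18, 21].
Sparsity = 6.

6


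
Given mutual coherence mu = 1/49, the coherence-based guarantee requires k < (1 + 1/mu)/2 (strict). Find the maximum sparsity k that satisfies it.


1/mu = 49.
1 + 1/mu = 50.
(1 + 1/mu)/2 = 25 is an integer and the inequality is strict, so k_max = 25 - 1 = 24.

24


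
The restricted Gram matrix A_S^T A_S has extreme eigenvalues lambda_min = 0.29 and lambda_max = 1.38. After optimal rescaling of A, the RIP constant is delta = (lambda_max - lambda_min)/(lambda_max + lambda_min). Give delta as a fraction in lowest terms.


lambda_max - lambda_min = 1.38 - 0.29 = 1.09.
lambda_max + lambda_min = 1.38 + 0.29 = 1.67.
delta = 1.09/1.67 = 109/167.

109/167


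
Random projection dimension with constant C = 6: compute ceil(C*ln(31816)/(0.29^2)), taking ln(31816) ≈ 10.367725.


ln(31816) ≈ 10.367725.
eps^2 = 0.29^2 = 0.0841.
C*ln(N)/eps^2 ≈ 6*10.367725/0.0841 ≈ 739.6712.
m = ceil(739.6712) = 740.

740


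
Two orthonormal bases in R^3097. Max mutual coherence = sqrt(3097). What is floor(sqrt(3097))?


55^2 = 3025 <= 3097 < 3136 = 56^2, so 55 <= sqrt(3097) < 56.
floor(sqrt(3097)) = 55.

55


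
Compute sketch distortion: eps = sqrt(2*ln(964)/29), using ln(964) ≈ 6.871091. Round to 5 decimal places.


ln(964) ≈ 6.871091.
2*ln(N)/m ≈ 2*6.871091/29 ≈ 0.47386834.
eps = sqrt(0.47386834) ≈ 0.688381 ≈ 0.68838.

0.68838


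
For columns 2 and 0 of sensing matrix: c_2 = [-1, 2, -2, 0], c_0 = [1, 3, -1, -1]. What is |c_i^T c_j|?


Inner product: -1*1 + 2*3 + -2*-1 + 0*-1
Products: [-1, 6, 2, 0]
Sum = 7.
|dot| = 7.

7
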